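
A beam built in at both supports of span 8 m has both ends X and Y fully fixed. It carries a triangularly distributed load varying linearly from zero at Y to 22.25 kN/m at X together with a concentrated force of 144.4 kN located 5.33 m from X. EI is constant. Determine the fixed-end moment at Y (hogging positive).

M_Y = 218.6 kN·m

Take the two fixed-end moments M_X, M_Y as redundants; the released structure is the simple span XY.
End rotations of the released simple span under the applied load (×1/EI):
  at X: triangular load, peak 22.25: w₀L³/(45EI) = 253.2/EI
  at Y: triangular load, peak 22.25: 7w₀L³/(360EI) = 221.5/EI
  at X: point load 144.4 at a = 5.33: Pab(L + b)/(6LEI) = 456.8/EI
  at Y: point load 144.4 at a = 5.33: Pab(L + a)/(6LEI) = 570.7/EI
  θ_X0 = 710/EI,  θ_Y0 = 792.2/EI
Flexibility coefficients: a unit moment at one end gives L/(3EI) there and L/(6EI) at the far end, so f₁₁ = f₂₂ = 2.667/EI and f₁₂ = f₂₁ = 1.333/EI.
Compatibility — zero rotation at each built-in end:
  2.667 M_X + 1.333 M_Y = 710
  1.333 M_X + 2.667 M_Y = 792.2
Solving the pair gives M_X = 156.9 kN·m and M_Y = 218.6 kN·m (hogging).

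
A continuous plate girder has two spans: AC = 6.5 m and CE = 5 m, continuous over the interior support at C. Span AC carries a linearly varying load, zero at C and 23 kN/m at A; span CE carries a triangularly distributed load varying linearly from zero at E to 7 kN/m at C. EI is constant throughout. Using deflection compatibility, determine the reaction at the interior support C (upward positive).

R_C = 49.72 kN

Release continuity at C by inserting a hinge; the redundant is the internal moment M_C. The primary structure is two simply-supported spans AC and CE.
End slopes at the hinge C, treating each span as simply supported:
  span AC: triangular load, peak 23: 7w₀L³/(360EI) = 122.8/EI
  span CE: triangular load, peak 7: w₀L³/(45EI) = 19.44/EI
  relative rotation θ_0 = (122.8 + 19.44)/EI = 142.3/EI
A unit hogging moment at C produces rotation L₁/(3EI) + L₂/(3EI) = 3.833/EI.
Compatibility: M_C·(L₁+L₂)/(3EI) = θ_0, giving M_C = 37.11 kN·m (hogging).
Span AC, ΣM about A with M_C applied at C: R_C^{AC}·6.5 = 162 + 37.11, so R_C^{AC} = 30.63 kN and R_A = 74.75 − 30.63 = 44.12 kN.
Span CE, ΣM about E: R_C^{CE}·5 = 58.33 + 37.11, so R_C^{CE} = 19.09 kN and R_E = 17.5 − 19.09 = -1.589 kN.
R_C = 30.63 + 19.09 = 49.72 kN.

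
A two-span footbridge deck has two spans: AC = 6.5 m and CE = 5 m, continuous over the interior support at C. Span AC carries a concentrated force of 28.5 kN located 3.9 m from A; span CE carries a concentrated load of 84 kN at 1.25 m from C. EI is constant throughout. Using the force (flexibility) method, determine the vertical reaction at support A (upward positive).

R_A = 3.698 kN

Take M_C as the redundant. Released structure: two simple spans AC and CE with a hinge at C.
End slopes at the hinge C, treating each span as simply supported:
  span AC: point load 28.5 at a = 3.9: Pab(L + a)/(6LEI) = 77.06/EI
  span CE: point load 84 at a = 1.25: Pab(L + b)/(6LEI) = 114.8/EI
  relative rotation θ_0 = (77.06 + 114.8)/EI = 191.9/EI
A unit hogging moment at C produces rotation L₁/(3EI) + L₂/(3EI) = 3.833/EI.
Slope continuity at C: θ_0 = M_C·3.833/EI, so M_C = 191.9/3.833 = 50.06 kN·m (hogging).
Span AC, ΣM about A with M_C applied at C: R_C^{AC}·6.5 = 111.2 + 50.06, so R_C^{AC} = 24.8 kN and R_A = 28.5 − 24.8 = 3.698 kN.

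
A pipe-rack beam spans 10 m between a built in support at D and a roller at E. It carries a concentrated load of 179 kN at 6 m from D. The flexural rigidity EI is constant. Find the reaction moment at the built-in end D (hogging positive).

M_D = 300.7 kN·m

Choose R_E as the redundant. The primary structure is the cantilever fixed at D.
Primary-structure tip deflection at E by superposition:
  point load 179 at a = 6: Pa²(3L − a)/(6EI) = 25776/EI
Flexibility coefficient — unit upward force at E: δ_{EE} = L³/(3EI) = 333.3/EI.
The prop prevents deflection at E: R_E = δ_0/δ_{EE} = 25776/333.3 = 77.33 kN.
Moment equilibrium about D: M_D = Σ(load moments about D) − R_E·L = 1074 − 77.33×10 = 300.7 kN·m.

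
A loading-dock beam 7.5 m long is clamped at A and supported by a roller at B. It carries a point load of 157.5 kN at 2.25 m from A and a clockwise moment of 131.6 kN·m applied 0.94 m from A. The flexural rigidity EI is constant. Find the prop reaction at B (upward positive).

Remove the prop at B; the released (primary) structure is a cantilever built in at A.
Deflection at B on the released cantilever, summing each load's contribution:
  point load 157.5 at a = 2.25: Pa²(3L − a)/(6EI) = 2691/EI
  clockwise couple 131.6 at a = 0.94: M₀a(2L − a)/(2EI) = 869.6/EI
  δ_0 = 3561/EI
Tip deflection under a unit load at B: L³/(3EI) = 140.6/EI.
Compatibility at B: δ_0 − R_B·δ_{BB} = 0, so R_B = 3561/140.6 = 25.32 kN.

R_B = 25.32 kN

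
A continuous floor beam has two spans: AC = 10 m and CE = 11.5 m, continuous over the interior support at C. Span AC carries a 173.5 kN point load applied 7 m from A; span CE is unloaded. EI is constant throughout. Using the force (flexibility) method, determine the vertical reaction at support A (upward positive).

Release continuity at C by inserting a hinge; the redundant is the internal moment M_C. The primary structure is two simply-supported spans AC and CE.
Rotations at C on the released spans (each span's end-slope, ×1/EI):
  span AC: point load 173.5 at a = 7: Pab(L + a)/(6LEI) = 1032/EI
  relative rotation θ_0 = (1032 + 0)/EI = 1032/EI
A unit hogging moment at C produces rotation L₁/(3EI) + L₂/(3EI) = 7.167/EI.
Compatibility: M_C·(L₁+L₂)/(3EI) = θ_0, giving M_C = 144 kN·m (hogging).
Span AC, ΣM about A with M_C applied at C: R_C^{AC}·10 = 1214 + 144, so R_C^{AC} = 135.9 kN and R_A = 173.5 − 135.9 = 37.65 kN.

R_A = 37.65 kN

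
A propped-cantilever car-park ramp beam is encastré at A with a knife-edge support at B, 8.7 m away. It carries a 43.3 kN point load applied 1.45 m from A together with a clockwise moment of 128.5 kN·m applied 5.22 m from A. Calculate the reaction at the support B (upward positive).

R_B = 20.31 kN

Take the reaction at B as the redundant and release it; the primary structure is a cantilever fixed at A.
Free-end deflection of the primary structure under the applied loading (downward +):
  point load 43.3 at a = 1.45: Pa²(3L − a)/(6EI) = 374/EI
  clockwise couple 128.5 at a = 5.22: M₀a(2L − a)/(2EI) = 4085/EI
  δ_0 = 4459/EI
Flexibility coefficient — unit upward force at B: δ_{BB} = L³/(3EI) = 219.5/EI.
Compatibility at B: δ_0 − R_B·δ_{BB} = 0, so R_B = 4459/219.5 = 20.31 kN.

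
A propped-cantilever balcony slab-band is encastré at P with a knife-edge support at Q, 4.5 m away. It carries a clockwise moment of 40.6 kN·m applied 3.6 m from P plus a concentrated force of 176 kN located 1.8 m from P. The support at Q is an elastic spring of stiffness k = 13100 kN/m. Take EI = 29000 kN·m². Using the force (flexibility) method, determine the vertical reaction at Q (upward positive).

Choose R_Q as the redundant. The primary structure is the cantilever fixed at P.
Deflection at Q on the released cantilever, summing each load's contribution:
  clockwise couple 40.6 at a = 3.6: M₀a(2L − a)/(2EI) = 394.6/EI
  point load 176 at a = 1.8: Pa²(3L − a)/(6EI) = 1112/EI
  δ_0 = 1507/EI
Tip deflection under a unit load at Q: L³/(3EI) = 30.38/EI.
With EI = 29000 kN·m²: δ_0 = 0.051952 m and δ_{QQ} = 0.001047 m/kN.
Compatibility — the spring shortens by R_Q/k under the reaction it provides: δ_0 − R_Q·δ_{QQ} = R_Q/k. With 1/k = 0.000076 m/kN, R_Q = δ_0 / (δ_{QQ} + 1/k) = 0.051952 / (0.001047 + 0.000076) = 46.23 kN.

R_Q = 46.23 kN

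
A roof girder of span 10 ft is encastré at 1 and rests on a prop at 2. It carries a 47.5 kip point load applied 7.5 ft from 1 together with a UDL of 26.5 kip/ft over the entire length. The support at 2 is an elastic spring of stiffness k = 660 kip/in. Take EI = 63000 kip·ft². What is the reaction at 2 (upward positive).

R_2 = 126.4 kip

Choose R_2 as the redundant. The primary structure is the cantilever fixed at 1.
Primary-structure tip deflection at 2 by superposition:
  point load 47.5 at a = 7.5: Pa²(3L − a)/(6EI) = 10020/EI
  UDL 26.5: wL⁴/(8EI) = 33125/EI
  δ_0 = 43145/EI
Flexibility coefficient — unit upward force at 2: δ_{22} = L³/(3EI) = 333.3/EI.
With EI = 63000 kip·ft²: δ_0 = 0.68483 ft and δ_{22} = 0.005291 ft/kip.
Compatibility — the spring shortens by R_2/k under the reaction it provides: δ_0 − R_2·δ_{22} = R_2/k. With 1/k = 1/(660×12) ft/kip = 0.000126 ft/kip, R_2 = δ_0 / (δ_{22} + 1/k) = 0.68483 / (0.005291 + 0.000126) = 126.4 kip.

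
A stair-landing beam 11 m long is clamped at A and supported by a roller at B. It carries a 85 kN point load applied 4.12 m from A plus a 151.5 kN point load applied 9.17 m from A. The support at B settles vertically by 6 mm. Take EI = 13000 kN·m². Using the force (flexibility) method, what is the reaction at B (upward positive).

Release the roller at B. Primary structure: cantilever fixed at A.
Primary-structure tip deflection at B by superposition:
  point load 85 at a = 4.12: Pa²(3L − a)/(6EI) = 6945/EI
  point load 151.5 at a = 9.17: Pa²(3L − a)/(6EI) = 50597/EI
  δ_0 = 57542/EI
Flexibility coefficient — unit upward force at B: δ_{BB} = L³/(3EI) = 443.7/EI.
With EI = 13000 kN·m²: δ_0 = 4.4263 m and δ_{BB} = 0.034128 m/kN.
Compatibility — the beam at B must follow the support down by 0.006 m: δ_0 − R_B·δ_{BB} = 0.006, so R_B = (4.4263 − 0.006)/0.034128 = 129.5 kN.

R_B = 129.5 kN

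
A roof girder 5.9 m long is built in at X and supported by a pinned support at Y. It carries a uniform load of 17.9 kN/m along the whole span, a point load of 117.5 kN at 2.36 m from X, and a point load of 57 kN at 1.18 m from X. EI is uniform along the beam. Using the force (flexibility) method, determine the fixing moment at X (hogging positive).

Release the roller at Y. Primary structure: cantilever fixed at X.
Primary-structure tip deflection at Y by superposition:
  UDL 17.9: wL⁴/(8EI) = 2711/EI
  point load 117.5 at a = 2.36: Pa²(3L − a)/(6EI) = 1673/EI
  point load 57 at a = 1.18: Pa²(3L − a)/(6EI) = 218.5/EI
  δ_0 = 4603/EI
Tip deflection under a unit load at Y: L³/(3EI) = 68.46/EI.
The prop prevents deflection at Y: R_Y = δ_0/δ_{YY} = 4603/68.46 = 67.24 kN.
Moment equilibrium about X: M_X = Σ(load moments about X) − R_Y·L = 656.1 − 67.24×5.9 = 259.4 kN·m.

M_X = 259.4 kN·m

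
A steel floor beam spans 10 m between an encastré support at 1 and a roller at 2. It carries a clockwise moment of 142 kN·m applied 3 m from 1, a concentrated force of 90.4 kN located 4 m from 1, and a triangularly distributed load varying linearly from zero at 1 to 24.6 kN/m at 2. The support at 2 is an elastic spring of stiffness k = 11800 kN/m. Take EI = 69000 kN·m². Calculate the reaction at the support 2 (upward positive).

R_2 = 95.64 kN

Release the roller at 2. Primary structure: cantilever fixed at 1.
Primary-structure tip deflection at 2 by superposition:
  clockwise couple 142 at a = 3: M₀a(2L − a)/(2EI) = 3621/EI
  point load 90.4 at a = 4: Pa²(3L − a)/(6EI) = 6268/EI
  triangular load, peak 24.6 at the free end: 11w₀L⁴/(120EI) = 22550/EI
  δ_0 = 32439/EI
Tip deflection under a unit load at 2: L³/(3EI) = 333.3/EI.
With EI = 69000 kN·m²: δ_0 = 0.47013 m and δ_{22} = 0.004831 m/kN.
Compatibility — the spring shortens by R_2/k under the reaction it provides: δ_0 − R_2·δ_{22} = R_2/k. With 1/k = 0.000085 m/kN, R_2 = δ_0 / (δ_{22} + 1/k) = 0.47013 / (0.004831 + 0.000085) = 95.64 kN.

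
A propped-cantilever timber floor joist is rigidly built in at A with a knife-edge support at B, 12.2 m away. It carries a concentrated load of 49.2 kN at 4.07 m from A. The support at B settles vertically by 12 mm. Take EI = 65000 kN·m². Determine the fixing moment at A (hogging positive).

Choose R_B as the redundant. The primary structure is the cantilever fixed at A.
Primary-structure tip deflection at B by superposition:
  point load 49.2 at a = 4.07: Pa²(3L − a)/(6EI) = 4419/EI
Flexibility coefficient — unit upward force at B: δ_{BB} = L³/(3EI) = 605.3/EI.
With EI = 65000 kN·m²: δ_0 = 0.067979 m and δ_{BB} = 0.009312 m/kN.
Compatibility — the beam at B must follow the support down by 0.012 m: δ_0 − R_B·δ_{BB} = 0.012, so R_B = (0.067979 − 0.012)/0.009312 = 6.011 kN.
Moment equilibrium about A: M_A = Σ(load moments about A) − R_B·L = 200.2 − 6.011×12.2 = 126.9 kN·m.

M_A = 126.9 kN·m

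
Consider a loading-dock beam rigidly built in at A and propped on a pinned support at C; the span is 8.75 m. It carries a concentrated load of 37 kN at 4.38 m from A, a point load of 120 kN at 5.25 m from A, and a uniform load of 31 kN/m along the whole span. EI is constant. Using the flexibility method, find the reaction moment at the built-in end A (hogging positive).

M_A = 533.8 kN·m

Remove the prop at C; the released (primary) structure is a cantilever built in at A.
Deflection at C on the released cantilever, summing each load's contribution:
  point load 37 at a = 4.38: Pa²(3L − a)/(6EI) = 2587/EI
  point load 120 at a = 5.25: Pa²(3L − a)/(6EI) = 11576/EI
  UDL 31: wL⁴/(8EI) = 22715/EI
  δ_0 = 36878/EI
Tip deflection under a unit load at C: L³/(3EI) = 223.3/EI.
The prop prevents deflection at C: R_C = δ_0/δ_{CC} = 36878/223.3 = 165.1 kN.
Moment equilibrium about A: M_A = Σ(load moments about A) − R_C·L = 1979 − 165.1×8.75 = 533.8 kN·m.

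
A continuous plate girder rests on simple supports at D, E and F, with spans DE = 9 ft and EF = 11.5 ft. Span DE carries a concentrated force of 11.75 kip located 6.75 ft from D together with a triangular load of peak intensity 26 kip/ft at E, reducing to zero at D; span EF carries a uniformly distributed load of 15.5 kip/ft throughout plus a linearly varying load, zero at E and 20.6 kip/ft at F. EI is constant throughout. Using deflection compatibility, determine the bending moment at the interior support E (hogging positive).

Take M_E as the redundant. Released structure: two simple spans DE and EF with a hinge at E.
Discontinuity in slope at E on the released structure — sum the simple-span end rotations:
  span DE: point load 11.75 at a = 6.75: Pab(L + a)/(6LEI) = 52.05/EI
  span DE: triangular load, peak 26: w₀L³/(45EI) = 421.2/EI
  span EF: UDL 15.5: wL³/(24EI) = 982.2/EI
  span EF: triangular load, peak 20.6: 7w₀L³/(360EI) = 609.2/EI
  relative rotation θ_0 = (473.2 + 1591)/EI = 2065/EI
A unit hogging moment at E produces rotation L₁/(3EI) + L₂/(3EI) = 6.833/EI.
Slope continuity at E: θ_0 = M_E·6.833/EI, so M_E = 2065/6.833 = 302.1 kip·ft (hogging).

M_E = 302.1 kip·ft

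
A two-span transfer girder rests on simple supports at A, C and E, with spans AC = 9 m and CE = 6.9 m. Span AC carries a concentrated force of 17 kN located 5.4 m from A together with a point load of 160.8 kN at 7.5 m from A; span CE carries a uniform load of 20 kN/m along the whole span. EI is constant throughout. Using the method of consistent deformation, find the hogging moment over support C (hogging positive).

Insert a hinge at C; M_C is the redundant, and each span becomes simply supported.
Rotations at C on the released spans (each span's end-slope, ×1/EI):
  span AC: point load 17 at a = 5.4: Pab(L + a)/(6LEI) = 88.13/EI
  span AC: point load 160.8 at a = 7.5: Pab(L + a)/(6LEI) = 552.8/EI
  span CE: UDL 20: wL³/(24EI) = 273.8/EI
  relative rotation θ_0 = (640.9 + 273.8)/EI = 914.6/EI
A unit hogging moment at C produces rotation L₁/(3EI) + L₂/(3EI) = 5.3/EI.
Slope continuity at C: θ_0 = M_C·5.3/EI, so M_C = 914.6/5.3 = 172.6 kN·m (hogging).

M_C = 172.6 kN·m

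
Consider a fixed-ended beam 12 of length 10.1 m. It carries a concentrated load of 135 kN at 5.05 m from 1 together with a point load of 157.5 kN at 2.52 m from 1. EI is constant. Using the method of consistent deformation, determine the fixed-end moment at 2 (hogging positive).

M_2 = 244.8 kN·m

Take the two fixed-end moments M_1, M_2 as redundants; the released structure is the simple span 12.
On the primary (simply-supported) span, the end slopes from the loading are:
  at 1: point load 135 at a = 5.05: Pab(L + b)/(6LEI) = 860.7/EI
  at 2: point load 135 at a = 5.05: Pab(L + a)/(6LEI) = 860.7/EI
  at 1: point load 157.5 at a = 2.52: Pab(L + b)/(6LEI) = 877.7/EI
  at 2: point load 157.5 at a = 2.52: Pab(L + a)/(6LEI) = 626.5/EI
  θ_10 = 1738/EI,  θ_20 = 1487/EI
Flexibility coefficients: a unit moment at one end gives L/(3EI) there and L/(6EI) at the far end, so f₁₁ = f₂₂ = 3.367/EI and f₁₂ = f₂₁ = 1.683/EI.
Compatibility — zero rotation at each built-in end:
  3.367 M_1 + 1.683 M_2 = 1738
  1.683 M_1 + 3.367 M_2 = 1487
Solving the pair gives M_1 = 394 kN·m and M_2 = 244.8 kN·m (hogging).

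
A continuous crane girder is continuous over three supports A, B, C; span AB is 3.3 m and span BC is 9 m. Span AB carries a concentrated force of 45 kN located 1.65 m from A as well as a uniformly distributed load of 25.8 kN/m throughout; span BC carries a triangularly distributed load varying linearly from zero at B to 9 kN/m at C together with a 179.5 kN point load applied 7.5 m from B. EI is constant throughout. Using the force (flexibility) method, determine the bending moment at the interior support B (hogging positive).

Take M_B as the redundant. Released structure: two simple spans AB and BC with a hinge at B.
Discontinuity in slope at B on the released structure — sum the simple-span end rotations:
  span AB: point load 45 at a = 1.65: Pab(L + a)/(6LEI) = 30.63/EI
  span AB: UDL 25.8: wL³/(24EI) = 38.63/EI
  span BC: triangular load, peak 9: 7w₀L³/(360EI) = 127.6/EI
  span BC: point load 179.5 at a = 7.5: Pab(L + b)/(6LEI) = 392.7/EI
  relative rotation θ_0 = (69.26 + 520.2)/EI = 589.5/EI
A unit hogging moment at B produces rotation L₁/(3EI) + L₂/(3EI) = 4.1/EI.
Compatibility: M_B·(L₁+L₂)/(3EI) = θ_0, giving M_B = 143.8 kN·m (hogging).

M_B = 143.8 kN·m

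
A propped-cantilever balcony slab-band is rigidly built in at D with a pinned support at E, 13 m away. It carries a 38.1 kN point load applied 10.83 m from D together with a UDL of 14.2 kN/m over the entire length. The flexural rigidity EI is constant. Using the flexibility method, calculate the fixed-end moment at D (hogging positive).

Choose R_E as the redundant. The primary structure is the cantilever fixed at D.
Deflection at E on the released cantilever, summing each load's contribution:
  point load 38.1 at a = 10.83: Pa²(3L − a)/(6EI) = 20981/EI
  UDL 14.2: wL⁴/(8EI) = 50696/EI
  δ_0 = 71676/EI
Tip deflection under a unit load at E: L³/(3EI) = 732.3/EI.
Compatibility at E: δ_0 − R_E·δ_{EE} = 0, so R_E = 71676/732.3 = 97.87 kN.
Moment equilibrium about D: M_D = Σ(load moments about D) − R_E·L = 1613 − 97.87×13 = 340.2 kN·m.

M_D = 340.2 kN·m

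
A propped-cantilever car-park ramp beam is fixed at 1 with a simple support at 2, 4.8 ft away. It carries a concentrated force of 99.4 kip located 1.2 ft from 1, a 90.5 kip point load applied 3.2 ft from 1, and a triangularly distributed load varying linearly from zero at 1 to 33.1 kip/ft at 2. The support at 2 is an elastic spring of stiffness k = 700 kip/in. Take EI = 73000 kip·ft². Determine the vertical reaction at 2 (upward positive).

Choose R_2 as the redundant. The primary structure is the cantilever fixed at 1.
Deflection at 2 on the released cantilever, summing each load's contribution:
  point load 99.4 at a = 1.2: Pa²(3L − a)/(6EI) = 314.9/EI
  point load 90.5 at a = 3.2: Pa²(3L − a)/(6EI) = 1730/EI
  triangular load, peak 33.1 at the free end: 11w₀L⁴/(120EI) = 1611/EI
  δ_0 = 3655/EI
Tip deflection under a unit load at 2: L³/(3EI) = 36.86/EI.
With EI = 73000 kip·ft²: δ_0 = 0.050074 ft and δ_{22} = 0.000505 ft/kip.
Compatibility — the spring shortens by R_2/k under the reaction it provides: δ_0 − R_2·δ_{22} = R_2/k. With 1/k = 1/(700×12) ft/kip = 0.000119 ft/kip, R_2 = δ_0 / (δ_{22} + 1/k) = 0.050074 / (0.000505 + 0.000119) = 80.24 kip.

R_2 = 80.24 kip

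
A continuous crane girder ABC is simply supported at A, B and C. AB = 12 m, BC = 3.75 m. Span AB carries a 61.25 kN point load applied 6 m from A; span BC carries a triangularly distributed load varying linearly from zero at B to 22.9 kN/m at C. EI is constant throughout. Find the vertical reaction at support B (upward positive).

R_B = 83.25 kN

Take M_B as the redundant. Released structure: two simple spans AB and BC with a hinge at B.
Discontinuity in slope at B on the released structure — sum the simple-span end rotations:
  span AB: point load 61.25 at a = 6: Pab(L + a)/(6LEI) = 551.2/EI
  span BC: triangular load, peak 22.9: 7w₀L³/(360EI) = 23.48/EI
  relative rotation θ_0 = (551.2 + 23.48)/EI = 574.7/EI
A unit hogging moment at B produces rotation L₁/(3EI) + L₂/(3EI) = 5.25/EI.
Compatibility: M_B·(L₁+L₂)/(3EI) = θ_0, giving M_B = 109.5 kN·m (hogging).
Span AB, ΣM about A with M_B applied at B: R_B^{AB}·12 = 367.5 + 109.5, so R_B^{AB} = 39.75 kN and R_A = 61.25 − 39.75 = 21.5 kN.
Span BC, ΣM about C: R_B^{BC}·3.75 = 53.67 + 109.5, so R_B^{BC} = 43.51 kN and R_C = 42.94 − 43.51 = -0.5677 kN.
R_B = 39.75 + 43.51 = 83.25 kN.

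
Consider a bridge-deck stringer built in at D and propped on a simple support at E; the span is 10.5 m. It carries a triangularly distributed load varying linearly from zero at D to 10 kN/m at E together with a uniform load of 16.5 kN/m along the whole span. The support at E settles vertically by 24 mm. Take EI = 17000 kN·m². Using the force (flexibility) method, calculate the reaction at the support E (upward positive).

Take the reaction at E as the redundant and release it; the primary structure is a cantilever fixed at D.
Primary-structure tip deflection at E by superposition:
  triangular load, peak 10 at the free end: 11w₀L⁴/(120EI) = 11142/EI
  UDL 16.5: wL⁴/(8EI) = 25070/EI
  δ_0 = 36212/EI
Flexibility coefficient — unit upward force at E: δ_{EE} = L³/(3EI) = 385.9/EI.
With EI = 17000 kN·m²: δ_0 = 2.1301 m and δ_{EE} = 0.022699 m/kN.
Compatibility — the beam at E must follow the support down by 0.024 m: δ_0 − R_E·δ_{EE} = 0.024, so R_E = (2.1301 − 0.024)/0.022699 = 92.79 kN.

R_E = 92.79 kN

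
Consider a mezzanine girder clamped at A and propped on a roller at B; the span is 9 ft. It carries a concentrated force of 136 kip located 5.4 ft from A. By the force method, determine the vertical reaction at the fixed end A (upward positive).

R_A = 77.25 kip

Take the reaction at B as the redundant and release it; the primary structure is a cantilever fixed at A.
Downward deflection at the released point B due to the loads:
  point load 136 at a = 5.4: Pa²(3L − a)/(6EI) = 14277/EI
Tip deflection under a unit load at B: L³/(3EI) = 243/EI.
Compatibility at B: δ_0 − R_B·δ_{BB} = 0, so R_B = 14277/243 = 58.75 kip.
Vertical equilibrium: R_A = ΣP − R_B = 136 − 58.75 = 77.25 kip.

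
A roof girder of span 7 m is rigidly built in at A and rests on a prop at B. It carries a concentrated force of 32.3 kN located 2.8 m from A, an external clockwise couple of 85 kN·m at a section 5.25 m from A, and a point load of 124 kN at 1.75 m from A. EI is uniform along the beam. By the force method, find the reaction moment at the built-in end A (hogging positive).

Take the reaction at B as the redundant and release it; the primary structure is a cantilever fixed at A.
Free-end deflection of the primary structure under the applied loading (downward +):
  point load 32.3 at a = 2.8: Pa²(3L − a)/(6EI) = 768.1/EI
  clockwise couple 85 at a = 5.25: M₀a(2L − a)/(2EI) = 1952/EI
  point load 124 at a = 1.75: Pa²(3L − a)/(6EI) = 1218/EI
  δ_0 = 3939/EI
Tip deflection under a unit load at B: L³/(3EI) = 114.3/EI.
The prop prevents deflection at B: R_B = δ_0/δ_{BB} = 3939/114.3 = 34.45 kN.
Moment equilibrium about A: M_A = Σ(load moments about A) − R_B·L = 392.4 − 34.45×7 = 151.3 kN·m.

M_A = 151.3 kN·m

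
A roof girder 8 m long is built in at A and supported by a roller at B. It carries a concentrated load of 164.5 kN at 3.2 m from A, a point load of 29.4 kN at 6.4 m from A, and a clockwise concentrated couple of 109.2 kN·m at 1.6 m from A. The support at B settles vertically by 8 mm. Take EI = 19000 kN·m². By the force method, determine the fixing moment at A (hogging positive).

M_A = 332.6 kN·m

Remove the prop at B; the released (primary) structure is a cantilever built in at A.
Downward deflection at the released point B due to the loads:
  point load 164.5 at a = 3.2: Pa²(3L − a)/(6EI) = 5840/EI
  point load 29.4 at a = 6.4: Pa²(3L − a)/(6EI) = 3532/EI
  clockwise couple 109.2 at a = 1.6: M₀a(2L − a)/(2EI) = 1258/EI
  δ_0 = 10630/EI
Tip deflection under a unit load at B: L³/(3EI) = 170.7/EI.
With EI = 19000 kN·m²: δ_0 = 0.55947 m and δ_{BB} = 0.008982 m/kN.
Compatibility — the beam at B must follow the support down by 0.008 m: δ_0 − R_B·δ_{BB} = 0.008, so R_B = (0.55947 − 0.008)/0.008982 = 61.39 kN.
Moment equilibrium about A: M_A = Σ(load moments about A) − R_B·L = 823.8 − 61.39×8 = 332.6 kN·m.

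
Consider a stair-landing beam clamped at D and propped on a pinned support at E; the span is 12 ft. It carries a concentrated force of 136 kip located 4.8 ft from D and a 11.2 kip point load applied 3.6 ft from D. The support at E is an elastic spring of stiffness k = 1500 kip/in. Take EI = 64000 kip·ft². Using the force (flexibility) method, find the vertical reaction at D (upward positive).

R_D = 117.7 kip

Choose R_E as the redundant. The primary structure is the cantilever fixed at D.
Deflection at E on the released cantilever, summing each load's contribution:
  point load 136 at a = 4.8: Pa²(3L − a)/(6EI) = 16294/EI
  point load 11.2 at a = 3.6: Pa²(3L − a)/(6EI) = 783.8/EI
  δ_0 = 17078/EI
Tip deflection under a unit load at E: L³/(3EI) = 576/EI.
With EI = 64000 kip·ft²: δ_0 = 0.26684 ft and δ_{EE} = 0.009 ft/kip.
Compatibility — the spring shortens by R_E/k under the reaction it provides: δ_0 − R_E·δ_{EE} = R_E/k. With 1/k = 1/(1500×12) ft/kip = 0.000056 ft/kip, R_E = δ_0 / (δ_{EE} + 1/k) = 0.26684 / (0.009 + 0.000056) = 29.47 kip.
Vertical equilibrium: R_D = ΣP − R_E = 147.2 − 29.47 = 117.7 kip.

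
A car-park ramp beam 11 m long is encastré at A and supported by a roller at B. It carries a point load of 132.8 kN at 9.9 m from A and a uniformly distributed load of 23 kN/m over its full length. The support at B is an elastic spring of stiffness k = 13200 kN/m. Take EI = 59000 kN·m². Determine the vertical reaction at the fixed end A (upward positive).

Choose R_B as the redundant. The primary structure is the cantilever fixed at A.
Downward deflection at the released point B due to the loads:
  point load 132.8 at a = 9.9: Pa²(3L − a)/(6EI) = 50111/EI
  UDL 23: wL⁴/(8EI) = 42093/EI
  δ_0 = 92203/EI
Tip deflection under a unit load at B: L³/(3EI) = 443.7/EI.
With EI = 59000 kN·m²: δ_0 = 1.5628 m and δ_{BB} = 0.00752 m/kN.
Compatibility — the spring shortens by R_B/k under the reaction it provides: δ_0 − R_B·δ_{BB} = R_B/k. With 1/k = 0.000076 m/kN, R_B = δ_0 / (δ_{BB} + 1/k) = 1.5628 / (0.00752 + 0.000076) = 205.7 kN.
Vertical equilibrium: R_A = ΣP − R_B = 385.8 − 205.7 = 180.1 kN.

R_A = 180.1 kN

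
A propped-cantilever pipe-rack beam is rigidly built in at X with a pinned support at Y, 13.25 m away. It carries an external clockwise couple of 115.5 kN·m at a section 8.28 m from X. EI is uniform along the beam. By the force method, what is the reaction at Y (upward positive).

R_Y = 11.24 kN

Choose R_Y as the redundant. The primary structure is the cantilever fixed at X.
Free-end deflection of the primary structure under the applied loading (downward +):
  clockwise couple 115.5 at a = 8.28: M₀a(2L − a)/(2EI) = 8712/EI
Flexibility coefficient — unit upward force at Y: δ_{YY} = L³/(3EI) = 775.4/EI.
Compatibility at Y: δ_0 − R_Y·δ_{YY} = 0, so R_Y = 8712/775.4 = 11.24 kN.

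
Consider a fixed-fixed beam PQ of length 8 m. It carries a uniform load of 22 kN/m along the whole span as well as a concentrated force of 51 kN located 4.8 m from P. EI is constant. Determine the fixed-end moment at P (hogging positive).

M_P = 156.5 kN·m

Take the two fixed-end moments M_P, M_Q as redundants; the released structure is the simple span PQ.
On the primary (simply-supported) span, the end slopes from the loading are:
  at P: UDL 22: wL³/(24EI) = 469.3/EI
  at Q: UDL 22: wL³/(24EI) = 469.3/EI
  at P: point load 51 at a = 4.8: Pab(L + b)/(6LEI) = 182.8/EI
  at Q: point load 51 at a = 4.8: Pab(L + a)/(6LEI) = 208.9/EI
  θ_P0 = 652.1/EI,  θ_Q0 = 678.2/EI
Flexibility coefficients: a unit moment at one end gives L/(3EI) there and L/(6EI) at the far end, so f₁₁ = f₂₂ = 2.667/EI and f₁₂ = f₂₁ = 1.333/EI.
Compatibility — zero rotation at each built-in end:
  2.667 M_P + 1.333 M_Q = 652.1
  1.333 M_P + 2.667 M_Q = 678.2
Solving the pair gives M_P = 156.5 kN·m and M_Q = 176.1 kN·m (hogging).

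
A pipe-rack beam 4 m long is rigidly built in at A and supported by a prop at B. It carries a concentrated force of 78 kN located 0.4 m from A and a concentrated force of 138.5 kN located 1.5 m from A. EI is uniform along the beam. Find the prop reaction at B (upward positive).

R_B = 26.69 kN

Take the reaction at B as the redundant and release it; the primary structure is a cantilever fixed at A.
Downward deflection at the released point B due to the loads:
  point load 78 at a = 0.4: Pa²(3L − a)/(6EI) = 24.13/EI
  point load 138.5 at a = 1.5: Pa²(3L − a)/(6EI) = 545.3/EI
  δ_0 = 569.5/EI
Tip deflection under a unit load at B: L³/(3EI) = 21.33/EI.
The prop prevents deflection at B: R_B = δ_0/δ_{BB} = 569.5/21.33 = 26.69 kN.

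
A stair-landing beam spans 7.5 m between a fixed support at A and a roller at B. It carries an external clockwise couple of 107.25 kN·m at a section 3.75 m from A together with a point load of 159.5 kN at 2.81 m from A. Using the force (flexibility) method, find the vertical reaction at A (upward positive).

R_A = 114 kN

Take the reaction at B as the redundant and release it; the primary structure is a cantilever fixed at A.
Free-end deflection of the primary structure under the applied loading (downward +):
  clockwise couple 107.25 at a = 3.75: M₀a(2L − a)/(2EI) = 2262/EI
  point load 159.5 at a = 2.81: Pa²(3L − a)/(6EI) = 4133/EI
  δ_0 = 6395/EI
Tip deflection under a unit load at B: L³/(3EI) = 140.6/EI.
The prop prevents deflection at B: R_B = δ_0/δ_{BB} = 6395/140.6 = 45.48 kN.
Vertical equilibrium: R_A = ΣP − R_B = 159.5 − 45.48 = 114 kN.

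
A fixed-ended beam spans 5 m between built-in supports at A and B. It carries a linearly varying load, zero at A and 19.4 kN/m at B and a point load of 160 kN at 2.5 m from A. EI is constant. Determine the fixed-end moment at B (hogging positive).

Release both end moments; the primary structure is a simply-supported span AB with redundants M_A and M_B.
Simple-span end rotations at A and B under the given loads:
  at A: triangular load, peak 19.4: 7w₀L³/(360EI) = 47.15/EI
  at B: triangular load, peak 19.4: w₀L³/(45EI) = 53.89/EI
  at A: point load 160 at a = 2.5: Pab(L + b)/(6LEI) = 250/EI
  at B: point load 160 at a = 2.5: Pab(L + a)/(6LEI) = 250/EI
  θ_A0 = 297.2/EI,  θ_B0 = 303.9/EI
Flexibility coefficients: a unit moment at one end gives L/(3EI) there and L/(6EI) at the far end, so f₁₁ = f₂₂ = 1.667/EI and f₁₂ = f₂₁ = 0.8333/EI.
Compatibility — zero rotation at each built-in end:
  1.667 M_A + 0.8333 M_B = 297.2
  0.8333 M_A + 1.667 M_B = 303.9
Solving the pair gives M_A = 116.2 kN·m and M_B = 124.2 kN·m (hogging).

M_B = 124.2 kN·m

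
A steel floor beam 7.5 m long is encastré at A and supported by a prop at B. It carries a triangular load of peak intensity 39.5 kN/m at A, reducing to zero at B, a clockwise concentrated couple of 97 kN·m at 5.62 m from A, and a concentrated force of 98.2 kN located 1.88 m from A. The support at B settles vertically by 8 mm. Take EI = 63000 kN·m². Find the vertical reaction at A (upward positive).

R_A = 193.6 kN

Remove the prop at B; the released (primary) structure is a cantilever built in at A.
Deflection at B on the released cantilever, summing each load's contribution:
  triangular load, peak 39.5 at the fixed end: w₀L⁴/(30EI) = 4166/EI
  clockwise couple 97 at a = 5.62: M₀a(2L − a)/(2EI) = 2557/EI
  point load 98.2 at a = 1.88: Pa²(3L − a)/(6EI) = 1193/EI
  δ_0 = 7916/EI
Flexibility coefficient — unit upward force at B: δ_{BB} = L³/(3EI) = 140.6/EI.
With EI = 63000 kN·m²: δ_0 = 0.12564 m and δ_{BB} = 0.002232 m/kN.
Compatibility — the beam at B must follow the support down by 0.008 m: δ_0 − R_B·δ_{BB} = 0.008, so R_B = (0.12564 − 0.008)/0.002232 = 52.7 kN.
Vertical equilibrium: R_A = ΣP − R_B = 246.3 − 52.7 = 193.6 kN.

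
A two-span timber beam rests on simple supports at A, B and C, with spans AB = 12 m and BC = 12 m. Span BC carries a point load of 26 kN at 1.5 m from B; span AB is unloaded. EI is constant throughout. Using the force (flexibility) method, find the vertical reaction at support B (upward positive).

Release continuity at B by inserting a hinge; the redundant is the internal moment M_B. The primary structure is two simply-supported spans AB and BC.
End slopes at the hinge B, treating each span as simply supported:
  span BC: point load 26 at a = 1.5: Pab(L + b)/(6LEI) = 128/EI
  relative rotation θ_0 = (0 + 128)/EI = 128/EI
A unit hogging moment at B produces rotation L₁/(3EI) + L₂/(3EI) = 8/EI.
Compatibility: M_B·(L₁+L₂)/(3EI) = θ_0, giving M_B = 16 kN·m (hogging).
Span AB, ΣM about A with M_B applied at B: R_B^{AB}·12 = 0 + 16, so R_B^{AB} = 1.333 kN and R_A = 0 − 1.333 = -1.333 kN.
Span BC, ΣM about C: R_B^{BC}·12 = 273 + 16, so R_B^{BC} = 24.08 kN and R_C = 26 − 24.08 = 1.917 kN.
R_B = 1.333 + 24.08 = 25.42 kN.

R_B = 25.42 kN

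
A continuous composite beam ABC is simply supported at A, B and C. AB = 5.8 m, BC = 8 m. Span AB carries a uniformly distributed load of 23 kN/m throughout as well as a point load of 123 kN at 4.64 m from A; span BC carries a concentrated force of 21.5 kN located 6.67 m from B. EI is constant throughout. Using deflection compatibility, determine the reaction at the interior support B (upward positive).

R_B = 196 kN

Release continuity at B by inserting a hinge; the redundant is the internal moment M_B. The primary structure is two simply-supported spans AB and BC.
Rotations at B on the released spans (each span's end-slope, ×1/EI):
  span AB: UDL 23: wL³/(24EI) = 187/EI
  span AB: point load 123 at a = 4.64: Pab(L + a)/(6LEI) = 198.6/EI
  span BC: point load 21.5 at a = 6.67: Pab(L + b)/(6LEI) = 37.07/EI
  relative rotation θ_0 = (385.6 + 37.07)/EI = 422.7/EI
A unit hogging moment at B produces rotation L₁/(3EI) + L₂/(3EI) = 4.6/EI.
Compatibility: M_B·(L₁+L₂)/(3EI) = θ_0, giving M_B = 91.88 kN·m (hogging).
Span AB, ΣM about A with M_B applied at B: R_B^{AB}·5.8 = 957.6 + 91.88, so R_B^{AB} = 180.9 kN and R_A = 256.4 − 180.9 = 75.46 kN.
Span BC, ΣM about C: R_B^{BC}·8 = 28.59 + 91.88, so R_B^{BC} = 15.06 kN and R_C = 21.5 − 15.06 = 6.44 kN.
R_B = 180.9 + 15.06 = 196 kN.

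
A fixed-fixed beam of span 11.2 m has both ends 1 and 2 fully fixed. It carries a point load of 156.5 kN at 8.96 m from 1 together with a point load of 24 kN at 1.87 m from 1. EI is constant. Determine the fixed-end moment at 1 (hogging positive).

M_1 = 87.23 kN·m

Release both end moments; the primary structure is a simply-supported span 12 with redundants M_1 and M_2.
End rotations of the released simple span under the applied load (×1/EI):
  at 1: point load 156.5 at a = 8.96: Pab(L + b)/(6LEI) = 628.2/EI
  at 2: point load 156.5 at a = 8.96: Pab(L + a)/(6LEI) = 942.3/EI
  at 1: point load 24 at a = 1.87: Pab(L + b)/(6LEI) = 127.9/EI
  at 2: point load 24 at a = 1.87: Pab(L + a)/(6LEI) = 81.44/EI
  θ_10 = 756.1/EI,  θ_20 = 1024/EI
Flexibility coefficients: a unit moment at one end gives L/(3EI) there and L/(6EI) at the far end, so f₁₁ = f₂₂ = 3.733/EI and f₁₂ = f₂₁ = 1.867/EI.
Compatibility — zero rotation at each built-in end:
  3.733 M_1 + 1.867 M_2 = 756.1
  1.867 M_1 + 3.733 M_2 = 1024
Solving the pair gives M_1 = 87.23 kN·m and M_2 = 230.6 kN·m (hogging).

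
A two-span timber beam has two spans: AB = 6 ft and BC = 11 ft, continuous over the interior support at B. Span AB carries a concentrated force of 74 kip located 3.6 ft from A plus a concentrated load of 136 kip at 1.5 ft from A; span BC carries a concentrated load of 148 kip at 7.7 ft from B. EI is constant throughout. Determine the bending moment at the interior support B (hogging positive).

Insert a hinge at B; M_B is the redundant, and each span becomes simply supported.
End slopes at the hinge B, treating each span as simply supported:
  span AB: point load 74 at a = 3.6: Pab(L + a)/(6LEI) = 170.5/EI
  span AB: point load 136 at a = 1.5: Pab(L + a)/(6LEI) = 191.2/EI
  span BC: point load 148 at a = 7.7: Pab(L + b)/(6LEI) = 814.8/EI
  relative rotation θ_0 = (361.7 + 814.8)/EI = 1177/EI
A unit hogging moment at B produces rotation L₁/(3EI) + L₂/(3EI) = 5.667/EI.
Slope continuity at B: θ_0 = M_B·5.667/EI, so M_B = 1177/5.667 = 207.6 kip·ft (hogging).

M_B = 207.6 kip·ft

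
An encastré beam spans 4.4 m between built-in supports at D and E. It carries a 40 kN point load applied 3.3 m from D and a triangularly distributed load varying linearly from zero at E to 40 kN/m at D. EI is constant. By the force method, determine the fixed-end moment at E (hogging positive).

Release both end moments; the primary structure is a simply-supported span DE with redundants M_D and M_E.
End rotations of the released simple span under the applied load (×1/EI):
  at D: point load 40 at a = 3.3: Pab(L + b)/(6LEI) = 30.25/EI
  at E: point load 40 at a = 3.3: Pab(L + a)/(6LEI) = 42.35/EI
  at D: triangular load, peak 40: w₀L³/(45EI) = 75.72/EI
  at E: triangular load, peak 40: 7w₀L³/(360EI) = 66.25/EI
  θ_D0 = 106/EI,  θ_E0 = 108.6/EI
Flexibility coefficients: a unit moment at one end gives L/(3EI) there and L/(6EI) at the far end, so f₁₁ = f₂₂ = 1.467/EI and f₁₂ = f₂₁ = 0.7333/EI.
Compatibility — zero rotation at each built-in end:
  1.467 M_D + 0.7333 M_E = 106
  0.7333 M_D + 1.467 M_E = 108.6
Solving the pair gives M_D = 46.97 kN·m and M_E = 50.56 kN·m (hogging).

M_E = 50.56 kN·m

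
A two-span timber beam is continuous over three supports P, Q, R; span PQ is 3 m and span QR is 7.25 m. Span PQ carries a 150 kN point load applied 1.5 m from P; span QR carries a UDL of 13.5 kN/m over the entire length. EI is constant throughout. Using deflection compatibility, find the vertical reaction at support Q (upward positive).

Take M_Q as the redundant. Released structure: two simple spans PQ and QR with a hinge at Q.
End slopes at the hinge Q, treating each span as simply supported:
  span PQ: point load 150 at a = 1.5: Pab(L + a)/(6LEI) = 84.38/EI
  span QR: UDL 13.5: wL³/(24EI) = 214.4/EI
  relative rotation θ_0 = (84.38 + 214.4)/EI = 298.7/EI
A unit hogging moment at Q produces rotation L₁/(3EI) + L₂/(3EI) = 3.417/EI.
Slope continuity at Q: θ_0 = M_Q·3.417/EI, so M_Q = 298.7/3.417 = 87.43 kN·m (hogging).
Span PQ, ΣM about P with M_Q applied at Q: R_Q^{PQ}·3 = 225 + 87.43, so R_Q^{PQ} = 104.1 kN and R_P = 150 − 104.1 = 45.86 kN.
Span QR, ΣM about R: R_Q^{QR}·7.25 = 354.8 + 87.43, so R_Q^{QR} = 61 kN and R_R = 97.88 − 61 = 36.88 kN.
R_Q = 104.1 + 61 = 165.1 kN.

R_Q = 165.1 kN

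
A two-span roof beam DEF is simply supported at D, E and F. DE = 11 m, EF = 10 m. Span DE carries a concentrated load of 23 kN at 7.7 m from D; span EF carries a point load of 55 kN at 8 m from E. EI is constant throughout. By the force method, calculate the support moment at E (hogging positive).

M_E = 48.8 kN·m

Take M_E as the redundant. Released structure: two simple spans DE and EF with a hinge at E.
Rotations at E on the released spans (each span's end-slope, ×1/EI):
  span DE: point load 23 at a = 7.7: Pab(L + a)/(6LEI) = 165.6/EI
  span EF: point load 55 at a = 8: Pab(L + b)/(6LEI) = 176/EI
  relative rotation θ_0 = (165.6 + 176)/EI = 341.6/EI
A unit hogging moment at E produces rotation L₁/(3EI) + L₂/(3EI) = 7/EI.
Slope continuity at E: θ_0 = M_E·7/EI, so M_E = 341.6/7 = 48.8 kN·m (hogging).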